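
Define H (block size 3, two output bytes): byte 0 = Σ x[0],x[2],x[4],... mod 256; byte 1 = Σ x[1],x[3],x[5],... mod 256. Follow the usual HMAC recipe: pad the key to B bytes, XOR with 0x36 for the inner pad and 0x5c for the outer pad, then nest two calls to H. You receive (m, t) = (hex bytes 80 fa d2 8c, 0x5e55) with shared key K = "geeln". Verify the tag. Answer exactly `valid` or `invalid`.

Key "geeln" = 67 65 65 6c 6e is 5 bytes > B = 3, so hash it first: H(key) = 3a d1, then zero-pad to 3 bytes: K' = 3a d1 00.
K' ⊕ ipad = 0c e7 36; K' ⊕ opad = 66 8d 5c.
Inner hash: even-index sum = 456 mod 256 = 200; odd-index sum = 569 mod 256 = 57 → c8 39.
Outer hash (recomputed tag): even-index sum = 251 mod 256 = 251; odd-index sum = 341 mod 256 = 85 → fb 55.
Recomputed tag = fb55; claimed = 5e55 → mismatch.

invalid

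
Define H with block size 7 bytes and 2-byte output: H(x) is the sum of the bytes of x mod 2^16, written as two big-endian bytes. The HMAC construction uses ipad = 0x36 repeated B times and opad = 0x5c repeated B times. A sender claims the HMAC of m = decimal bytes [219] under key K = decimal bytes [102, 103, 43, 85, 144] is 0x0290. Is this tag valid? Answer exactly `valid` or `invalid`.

Key decimal bytes [102, 103, 43, 85, 144] = 66 67 2b 55 90 is 5 bytes ≤ B = 7; zero-pad to 7 bytes: K' = 66 67 2b 55 90 00 00.
K' ⊕ ipad = 50 51 1d 63 a6 36 36; K' ⊕ opad = 3a 3b 77 09 cc 5c 5c.
Inner hash: sum = 80+81+29+99+166+54+54+219 = 782 → 03 0e.
Outer hash (recomputed tag): sum = 58+59+119+9+204+92+92+3+14 = 650 → 02 8a.
Recomputed tag = 028a; claimed = 0290 → mismatch.

invalid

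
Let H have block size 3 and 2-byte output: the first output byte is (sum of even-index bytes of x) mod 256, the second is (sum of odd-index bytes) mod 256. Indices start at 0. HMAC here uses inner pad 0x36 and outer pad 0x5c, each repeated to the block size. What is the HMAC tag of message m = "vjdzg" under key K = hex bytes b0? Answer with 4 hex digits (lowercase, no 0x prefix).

bffc

Key hex bytes b0 is 1 byte ≤ B = 3; zero-pad to 3 bytes: K' = b0 00 00.
K' ⊕ ipad = 86 36 36.  K' ⊕ opad = ec 5c 5c.
Inner input = (K'⊕ipad) ∥ m = 86 36 36 ∥ 76 6a 64 7a 67.
Inner hash: even-index sum = 416 mod 256 = 160; odd-index sum = 375 mod 256 = 119 → a0 77.
Outer input = (K'⊕opad) ∥ inner = ec 5c 5c ∥ a0 77.
Outer hash (tag): even-index sum = 447 mod 256 = 191; odd-index sum = 252 mod 256 = 252 → bf fc.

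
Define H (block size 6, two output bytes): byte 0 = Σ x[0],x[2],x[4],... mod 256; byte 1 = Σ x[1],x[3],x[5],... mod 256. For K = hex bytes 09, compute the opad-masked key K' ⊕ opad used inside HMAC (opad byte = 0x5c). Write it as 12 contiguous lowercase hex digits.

555c5c5c5c5c

Key hex bytes 09 is 1 byte ≤ B = 6; zero-pad to 6 bytes: K' = 09 00 00 00 00 00.
XOR each byte with 0x5c: 09⊕5c=55, 00⊕5c=5c, 00⊕5c=5c, 00⊕5c=5c, 00⊕5c=5c, 00⊕5c=5c.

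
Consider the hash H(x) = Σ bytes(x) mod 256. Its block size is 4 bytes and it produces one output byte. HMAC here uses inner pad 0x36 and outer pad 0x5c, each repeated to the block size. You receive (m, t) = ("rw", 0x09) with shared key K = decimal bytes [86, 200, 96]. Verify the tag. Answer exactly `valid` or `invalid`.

valid

Key decimal bytes [86, 200, 96] = 56 c8 60 is 3 bytes ≤ B = 4; zero-pad to 4 bytes: K' = 56 c8 60 00.
K' ⊕ ipad = 60 fe 56 36; K' ⊕ opad = 0a 94 3c 5c.
Inner hash: sum = 96+254+86+54+114+119 = 723; mod 256 = 211 → d3.
Outer hash (recomputed tag): sum = 10+148+60+92+211 = 521; mod 256 = 9 → 09.
Recomputed tag = 09; claimed = 09 → match.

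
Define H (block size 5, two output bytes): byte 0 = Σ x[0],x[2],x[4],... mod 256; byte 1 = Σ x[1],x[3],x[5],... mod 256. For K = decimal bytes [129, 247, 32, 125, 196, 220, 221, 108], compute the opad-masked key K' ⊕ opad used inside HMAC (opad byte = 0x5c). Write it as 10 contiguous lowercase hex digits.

Key decimal bytes [129, 247, 32, 125, 196, 220, 221, 108] = 81 f7 20 7d c4 dc dd 6c is 8 bytes > B = 5, so hash it first: H(key) = 42 bc, then zero-pad to 5 bytes: K' = 42 bc 00 00 00.
XOR each byte with 0x5c: 42⊕5c=1e, bc⊕5c=e0, 00⊕5c=5c, 00⊕5c=5c, 00⊕5c=5c.

1ee05c5c5c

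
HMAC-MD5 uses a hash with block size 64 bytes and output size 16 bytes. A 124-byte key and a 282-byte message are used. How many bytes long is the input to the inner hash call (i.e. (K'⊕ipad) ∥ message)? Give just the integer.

Key is 124 > 64 bytes, so it is hashed to 16 bytes then zero-padded to 64: |K'| = 64.
Inner input = (K'⊕ipad) ∥ m → 64 + 282 = 346 bytes.

346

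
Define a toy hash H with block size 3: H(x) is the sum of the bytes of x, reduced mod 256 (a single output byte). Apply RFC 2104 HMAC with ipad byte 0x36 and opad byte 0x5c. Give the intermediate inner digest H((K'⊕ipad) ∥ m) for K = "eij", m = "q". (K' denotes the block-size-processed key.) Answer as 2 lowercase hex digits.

Key "eij" = 65 69 6a is exactly B = 3 bytes: K' = 65 69 6a.
K' ⊕ ipad = 53 5f 5c.
Inner input = 53 5f 5c ∥ 71.
Inner hash: sum = 83+95+92+113 = 383; mod 256 = 127 → 7f.

7f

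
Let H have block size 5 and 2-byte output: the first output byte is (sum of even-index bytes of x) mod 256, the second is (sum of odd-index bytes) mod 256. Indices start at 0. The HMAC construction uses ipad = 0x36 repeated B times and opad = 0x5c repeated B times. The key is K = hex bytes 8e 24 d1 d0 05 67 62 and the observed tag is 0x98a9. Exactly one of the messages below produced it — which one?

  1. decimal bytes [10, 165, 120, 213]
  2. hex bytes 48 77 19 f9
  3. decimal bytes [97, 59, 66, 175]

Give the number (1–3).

3

Key hex bytes 8e 24 d1 d0 05 67 62 is 7 bytes > B = 5, so hash it first: H(key) = c6 5b, then zero-pad to 5 bytes: K' = c6 5b 00 00 00.
K' ⊕ ipad = f0 6d 36 36 36; K' ⊕ opad = 9a 07 5c 5c 5c.
m1: inner = H(f0 6d 36 36 36 0a a5 78 d5) = d6 25; tag = H(9a 07 5c 5c 5c d6 25) = 7739
m2: inner = H(f0 6d 36 36 36 48 77 19 f9) = cc 04; tag = H(9a 07 5c 5c 5c cc 04) = 562f
m3: inner = H(f0 6d 36 36 36 61 3b 42 af) = 46 46; tag = H(9a 07 5c 5c 5c 46 46) = 98a9 ← matches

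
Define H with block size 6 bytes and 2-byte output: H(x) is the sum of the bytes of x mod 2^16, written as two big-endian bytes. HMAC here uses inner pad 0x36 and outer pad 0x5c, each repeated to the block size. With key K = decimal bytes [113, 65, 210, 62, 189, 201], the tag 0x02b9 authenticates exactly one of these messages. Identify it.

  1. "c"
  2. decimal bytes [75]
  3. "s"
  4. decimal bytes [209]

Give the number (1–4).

4

Key decimal bytes [113, 65, 210, 62, 189, 201] = 71 41 d2 3e bd c9 is exactly B = 6 bytes: K' = 71 41 d2 3e bd c9.
K' ⊕ ipad = 47 77 e4 08 8b ff; K' ⊕ opad = 2d 1d 8e 62 e1 95.
m1: inner = H(47 77 e4 08 8b ff 63) = 03 97; tag = H(2d 1d 8e 62 e1 95 03 97) = 034a
m2: inner = H(47 77 e4 08 8b ff 4b) = 03 7f; tag = H(2d 1d 8e 62 e1 95 03 7f) = 0332
m3: inner = H(47 77 e4 08 8b ff 73) = 03 a7; tag = H(2d 1d 8e 62 e1 95 03 a7) = 035a
m4: inner = H(47 77 e4 08 8b ff d1) = 04 05; tag = H(2d 1d 8e 62 e1 95 04 05) = 02b9 ← matches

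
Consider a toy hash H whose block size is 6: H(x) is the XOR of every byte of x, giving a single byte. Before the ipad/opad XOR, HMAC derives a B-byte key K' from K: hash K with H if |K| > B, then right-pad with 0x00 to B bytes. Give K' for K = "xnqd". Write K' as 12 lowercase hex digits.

786e71640000

Key "xnqd" = 78 6e 71 64 is 4 bytes ≤ B = 6; zero-pad to 6 bytes: K' = 78 6e 71 64 00 00.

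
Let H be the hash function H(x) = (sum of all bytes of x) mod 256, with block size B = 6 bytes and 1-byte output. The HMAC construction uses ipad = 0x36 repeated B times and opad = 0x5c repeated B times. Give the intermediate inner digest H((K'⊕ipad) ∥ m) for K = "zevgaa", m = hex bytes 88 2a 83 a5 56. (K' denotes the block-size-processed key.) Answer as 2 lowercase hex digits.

0e

Key "zevgaa" = 7a 65 76 67 61 61 is exactly B = 6 bytes: K' = 7a 65 76 67 61 61.
K' ⊕ ipad = 4c 53 40 51 57 57.
Inner input = 4c 53 40 51 57 57 ∥ 88 2a 83 a5 56.
Inner hash: sum = 76+83+64+81+87+87+136+42+131+165+86 = 1038; mod 256 = 14 → 0e.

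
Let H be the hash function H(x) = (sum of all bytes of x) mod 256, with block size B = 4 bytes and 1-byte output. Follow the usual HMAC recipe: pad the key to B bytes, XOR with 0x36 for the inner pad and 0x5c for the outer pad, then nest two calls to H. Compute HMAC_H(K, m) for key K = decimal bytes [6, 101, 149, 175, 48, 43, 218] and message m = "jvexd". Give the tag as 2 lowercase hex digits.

61

Key decimal bytes [6, 101, 149, 175, 48, 43, 218] = 06 65 95 af 30 2b da is 7 bytes > B = 4, so hash it first: H(key) = e4, then zero-pad to 4 bytes: K' = e4 00 00 00.
K' ⊕ ipad = d2 36 36 36.  K' ⊕ opad = b8 5c 5c 5c.
Inner input = (K'⊕ipad) ∥ m = d2 36 36 36 ∥ 6a 76 65 78 64.
Inner hash: sum = 210+54+54+54+106+118+101+120+100 = 917; mod 256 = 149 → 95.
Outer input = (K'⊕opad) ∥ inner = b8 5c 5c 5c ∥ 95.
Outer hash (tag): sum = 184+92+92+92+149 = 609; mod 256 = 97 → 61.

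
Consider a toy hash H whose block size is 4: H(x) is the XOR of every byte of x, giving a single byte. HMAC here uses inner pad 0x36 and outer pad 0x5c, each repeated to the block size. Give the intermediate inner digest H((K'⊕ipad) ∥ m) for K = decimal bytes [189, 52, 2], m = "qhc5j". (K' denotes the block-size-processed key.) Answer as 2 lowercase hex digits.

Key decimal bytes [189, 52, 2] = bd 34 02 is 3 bytes ≤ B = 4; zero-pad to 4 bytes: K' = bd 34 02 00.
K' ⊕ ipad = 8b 02 34 36.
Inner input = 8b 02 34 36 ∥ 71 68 63 35 6a.
Inner hash: XOR 8b⊕02⊕34⊕36⊕71⊕68⊕63⊕35⊕6a = ae.

ae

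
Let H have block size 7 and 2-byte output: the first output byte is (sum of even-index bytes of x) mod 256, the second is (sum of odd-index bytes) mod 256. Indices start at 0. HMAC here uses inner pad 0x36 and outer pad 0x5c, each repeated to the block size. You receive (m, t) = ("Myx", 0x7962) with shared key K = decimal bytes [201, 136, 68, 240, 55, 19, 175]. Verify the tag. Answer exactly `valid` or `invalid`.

Key decimal bytes [201, 136, 68, 240, 55, 19, 175] = c9 88 44 f0 37 13 af is exactly B = 7 bytes: K' = c9 88 44 f0 37 13 af.
K' ⊕ ipad = ff be 72 c6 01 25 99; K' ⊕ opad = 95 d4 18 ac 6b 4f f3.
Inner hash: even-index sum = 644 mod 256 = 132; odd-index sum = 622 mod 256 = 110 → 84 6e.
Outer hash (recomputed tag): even-index sum = 633 mod 256 = 121; odd-index sum = 595 mod 256 = 83 → 79 53.
Recomputed tag = 7953; claimed = 7962 → mismatch.

invalid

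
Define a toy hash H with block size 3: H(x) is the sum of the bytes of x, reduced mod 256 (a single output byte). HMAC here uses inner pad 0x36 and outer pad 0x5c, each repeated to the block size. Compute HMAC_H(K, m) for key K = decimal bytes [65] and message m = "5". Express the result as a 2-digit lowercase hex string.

ed

Key decimal bytes [65] = 41 is 1 byte ≤ B = 3; zero-pad to 3 bytes: K' = 41 00 00.
K' ⊕ ipad = 77 36 36.  K' ⊕ opad = 1d 5c 5c.
Inner input = (K'⊕ipad) ∥ m = 77 36 36 ∥ 35.
Inner hash: sum = 119+54+54+53 = 280; mod 256 = 24 → 18.
Outer input = (K'⊕opad) ∥ inner = 1d 5c 5c ∥ 18.
Outer hash (tag): sum = 29+92+92+24 = 237 → ed.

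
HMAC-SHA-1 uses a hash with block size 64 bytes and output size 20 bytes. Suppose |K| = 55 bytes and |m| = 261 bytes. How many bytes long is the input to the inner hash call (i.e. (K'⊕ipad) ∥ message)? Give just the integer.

325

Key is 55 ≤ 64 bytes, zero-padded: |K'| = 64.
Inner input = (K'⊕ipad) ∥ m → 64 + 261 = 325 bytes.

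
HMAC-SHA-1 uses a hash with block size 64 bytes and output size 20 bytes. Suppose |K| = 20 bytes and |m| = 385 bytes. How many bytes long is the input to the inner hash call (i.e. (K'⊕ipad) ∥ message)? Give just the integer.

Key is 20 ≤ 64 bytes, zero-padded: |K'| = 64.
Inner input = (K'⊕ipad) ∥ m → 64 + 385 = 449 bytes.

449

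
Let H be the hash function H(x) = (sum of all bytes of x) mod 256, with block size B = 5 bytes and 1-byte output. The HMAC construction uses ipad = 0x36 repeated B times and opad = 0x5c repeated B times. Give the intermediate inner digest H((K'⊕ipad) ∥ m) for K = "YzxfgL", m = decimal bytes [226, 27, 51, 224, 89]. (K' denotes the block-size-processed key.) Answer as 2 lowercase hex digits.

Key "YzxfgL" = 59 7a 78 66 67 4c is 6 bytes > B = 5, so hash it first: H(key) = 64, then zero-pad to 5 bytes: K' = 64 00 00 00 00.
K' ⊕ ipad = 52 36 36 36 36.
Inner input = 52 36 36 36 36 ∥ e2 1b 33 e0 59.
Inner hash: sum = 82+54+54+54+54+226+27+51+224+89 = 915; mod 256 = 147 → 93.

93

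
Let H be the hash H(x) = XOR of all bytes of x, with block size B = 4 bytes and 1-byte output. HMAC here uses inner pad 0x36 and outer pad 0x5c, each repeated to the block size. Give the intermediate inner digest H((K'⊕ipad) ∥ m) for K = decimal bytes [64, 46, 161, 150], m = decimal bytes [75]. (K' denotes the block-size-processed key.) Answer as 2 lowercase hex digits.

Key decimal bytes [64, 46, 161, 150] = 40 2e a1 96 is exactly B = 4 bytes: K' = 40 2e a1 96.
K' ⊕ ipad = 76 18 97 a0.
Inner input = 76 18 97 a0 ∥ 4b.
Inner hash: XOR 76⊕18⊕97⊕a0⊕4b = 12.

12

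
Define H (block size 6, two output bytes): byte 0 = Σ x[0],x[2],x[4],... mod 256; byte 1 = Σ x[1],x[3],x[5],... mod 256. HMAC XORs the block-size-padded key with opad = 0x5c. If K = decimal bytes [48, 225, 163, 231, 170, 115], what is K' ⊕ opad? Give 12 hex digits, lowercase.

6cbdffbbf62f

Key decimal bytes [48, 225, 163, 231, 170, 115] = 30 e1 a3 e7 aa 73 is exactly B = 6 bytes: K' = 30 e1 a3 e7 aa 73.
XOR each byte with 0x5c: 30⊕5c=6c, e1⊕5c=bd, a3⊕5c=ff, e7⊕5c=bb, aa⊕5c=f6, 73⊕5c=2f.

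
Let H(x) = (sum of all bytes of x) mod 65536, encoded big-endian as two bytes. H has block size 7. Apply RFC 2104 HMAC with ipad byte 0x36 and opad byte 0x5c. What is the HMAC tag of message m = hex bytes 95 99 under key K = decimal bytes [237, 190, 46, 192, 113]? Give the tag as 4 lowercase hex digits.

Key decimal bytes [237, 190, 46, 192, 113] = ed be 2e c0 71 is 5 bytes ≤ B = 7; zero-pad to 7 bytes: K' = ed be 2e c0 71 00 00.
K' ⊕ ipad = db 88 18 f6 47 36 36.  K' ⊕ opad = b1 e2 72 9c 2d 5c 5c.
Inner input = (K'⊕ipad) ∥ m = db 88 18 f6 47 36 36 ∥ 95 99.
Inner hash: sum = 219+136+24+246+71+54+54+149+153 = 1106 → 04 52.
Outer input = (K'⊕opad) ∥ inner = b1 e2 72 9c 2d 5c 5c ∥ 04 52.
Outer hash (tag): sum = 177+226+114+156+45+92+92+4+82 = 988 → 03 dc.

03dc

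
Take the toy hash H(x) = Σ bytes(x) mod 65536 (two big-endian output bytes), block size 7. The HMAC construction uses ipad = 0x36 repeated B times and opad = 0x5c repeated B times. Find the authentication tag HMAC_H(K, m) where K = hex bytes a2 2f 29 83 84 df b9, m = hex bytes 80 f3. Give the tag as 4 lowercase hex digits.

0528

Key hex bytes a2 2f 29 83 84 df b9 is exactly B = 7 bytes: K' = a2 2f 29 83 84 df b9.
K' ⊕ ipad = 94 19 1f b5 b2 e9 8f.  K' ⊕ opad = fe 73 75 df d8 83 e5.
Inner input = (K'⊕ipad) ∥ m = 94 19 1f b5 b2 e9 8f ∥ 80 f3.
Inner hash: sum = 148+25+31+181+178+233+143+128+243 = 1310 → 05 1e.
Outer input = (K'⊕opad) ∥ inner = fe 73 75 df d8 83 e5 ∥ 05 1e.
Outer hash (tag): sum = 254+115+117+223+216+131+229+5+30 = 1320 → 05 28.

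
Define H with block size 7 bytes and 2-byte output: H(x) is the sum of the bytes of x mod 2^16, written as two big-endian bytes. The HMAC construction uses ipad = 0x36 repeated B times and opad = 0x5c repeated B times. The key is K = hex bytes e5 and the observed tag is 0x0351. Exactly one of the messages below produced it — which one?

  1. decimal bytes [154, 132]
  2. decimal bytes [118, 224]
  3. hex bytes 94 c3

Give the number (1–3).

2

Key hex bytes e5 is 1 byte ≤ B = 7; zero-pad to 7 bytes: K' = e5 00 00 00 00 00 00.
K' ⊕ ipad = d3 36 36 36 36 36 36; K' ⊕ opad = b9 5c 5c 5c 5c 5c 5c.
m1: inner = H(d3 36 36 36 36 36 36 9a 84) = 03 35; tag = H(b9 5c 5c 5c 5c 5c 5c 03 35) = 0319
m2: inner = H(d3 36 36 36 36 36 36 76 e0) = 03 6d; tag = H(b9 5c 5c 5c 5c 5c 5c 03 6d) = 0351 ← matches
m3: inner = H(d3 36 36 36 36 36 36 94 c3) = 03 6e; tag = H(b9 5c 5c 5c 5c 5c 5c 03 6e) = 0352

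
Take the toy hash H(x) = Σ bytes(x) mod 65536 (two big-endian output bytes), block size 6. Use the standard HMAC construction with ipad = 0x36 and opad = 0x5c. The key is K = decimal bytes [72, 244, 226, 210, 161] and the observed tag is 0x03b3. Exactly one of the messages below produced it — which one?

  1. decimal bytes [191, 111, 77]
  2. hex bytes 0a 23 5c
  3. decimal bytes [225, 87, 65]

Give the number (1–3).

2

Key decimal bytes [72, 244, 226, 210, 161] = 48 f4 e2 d2 a1 is 5 bytes ≤ B = 6; zero-pad to 6 bytes: K' = 48 f4 e2 d2 a1 00.
K' ⊕ ipad = 7e c2 d4 e4 97 36; K' ⊕ opad = 14 a8 be 8e fd 5c.
m1: inner = H(7e c2 d4 e4 97 36 bf 6f 4d) = 05 40; tag = H(14 a8 be 8e fd 5c 05 40) = 03a6
m2: inner = H(7e c2 d4 e4 97 36 0a 23 5c) = 04 4e; tag = H(14 a8 be 8e fd 5c 04 4e) = 03b3 ← matches
m3: inner = H(7e c2 d4 e4 97 36 e1 57 41) = 05 3e; tag = H(14 a8 be 8e fd 5c 05 3e) = 03a4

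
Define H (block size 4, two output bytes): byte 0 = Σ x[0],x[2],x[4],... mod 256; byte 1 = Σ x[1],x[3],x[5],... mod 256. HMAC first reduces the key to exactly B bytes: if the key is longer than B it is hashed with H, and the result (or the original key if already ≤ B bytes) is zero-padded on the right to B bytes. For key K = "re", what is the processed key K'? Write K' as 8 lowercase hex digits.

Key "re" = 72 65 is 2 bytes ≤ B = 4; zero-pad to 4 bytes: K' = 72 65 00 00.

72650000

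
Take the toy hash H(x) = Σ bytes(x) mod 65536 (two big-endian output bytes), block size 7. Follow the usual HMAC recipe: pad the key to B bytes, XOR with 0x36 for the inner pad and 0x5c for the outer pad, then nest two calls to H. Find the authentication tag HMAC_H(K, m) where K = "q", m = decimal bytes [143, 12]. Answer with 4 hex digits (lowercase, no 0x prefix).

Key "q" = 71 is 1 byte ≤ B = 7; zero-pad to 7 bytes: K' = 71 00 00 00 00 00 00.
K' ⊕ ipad = 47 36 36 36 36 36 36.  K' ⊕ opad = 2d 5c 5c 5c 5c 5c 5c.
Inner input = (K'⊕ipad) ∥ m = 47 36 36 36 36 36 36 ∥ 8f 0c.
Inner hash: sum = 71+54+54+54+54+54+54+143+12 = 550 → 02 26.
Outer input = (K'⊕opad) ∥ inner = 2d 5c 5c 5c 5c 5c 5c ∥ 02 26.
Outer hash (tag): sum = 45+92+92+92+92+92+92+2+38 = 637 → 02 7d.

027d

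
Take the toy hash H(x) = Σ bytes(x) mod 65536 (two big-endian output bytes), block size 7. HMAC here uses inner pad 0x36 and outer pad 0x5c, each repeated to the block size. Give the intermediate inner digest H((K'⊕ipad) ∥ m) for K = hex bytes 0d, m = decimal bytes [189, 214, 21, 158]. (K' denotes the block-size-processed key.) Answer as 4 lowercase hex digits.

Key hex bytes 0d is 1 byte ≤ B = 7; zero-pad to 7 bytes: K' = 0d 00 00 00 00 00 00.
K' ⊕ ipad = 3b 36 36 36 36 36 36.
Inner input = 3b 36 36 36 36 36 36 ∥ bd d6 15 9e.
Inner hash: sum = 59+54+54+54+54+54+54+189+214+21+158 = 965 → 03 c5.

03c5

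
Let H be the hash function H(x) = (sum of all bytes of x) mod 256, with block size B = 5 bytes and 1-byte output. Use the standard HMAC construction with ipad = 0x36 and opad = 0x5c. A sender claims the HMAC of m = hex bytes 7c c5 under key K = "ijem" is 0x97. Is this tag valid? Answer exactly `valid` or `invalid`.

invalid

Key "ijem" = 69 6a 65 6d is 4 bytes ≤ B = 5; zero-pad to 5 bytes: K' = 69 6a 65 6d 00.
K' ⊕ ipad = 5f 5c 53 5b 36; K' ⊕ opad = 35 36 39 31 5c.
Inner hash: sum = 95+92+83+91+54+124+197 = 736; mod 256 = 224 → e0.
Outer hash (recomputed tag): sum = 53+54+57+49+92+224 = 529; mod 256 = 17 → 11.
Recomputed tag = 11; claimed = 97 → mismatch.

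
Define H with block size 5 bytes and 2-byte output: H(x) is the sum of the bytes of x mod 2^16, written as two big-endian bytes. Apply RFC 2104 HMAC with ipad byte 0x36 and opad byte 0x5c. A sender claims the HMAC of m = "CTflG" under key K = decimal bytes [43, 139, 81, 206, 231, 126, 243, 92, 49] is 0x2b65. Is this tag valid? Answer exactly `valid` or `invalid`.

Key decimal bytes [43, 139, 81, 206, 231, 126, 243, 92, 49] = 2b 8b 51 ce e7 7e f3 5c 31 is 9 bytes > B = 5, so hash it first: H(key) = 04 ba, then zero-pad to 5 bytes: K' = 04 ba 00 00 00.
K' ⊕ ipad = 32 8c 36 36 36; K' ⊕ opad = 58 e6 5c 5c 5c.
Inner hash: sum = 50+140+54+54+54+67+84+102+108+71 = 784 → 03 10.
Outer hash (recomputed tag): sum = 88+230+92+92+92+3+16 = 613 → 02 65.
Recomputed tag = 0265; claimed = 2b65 → mismatch.

invalid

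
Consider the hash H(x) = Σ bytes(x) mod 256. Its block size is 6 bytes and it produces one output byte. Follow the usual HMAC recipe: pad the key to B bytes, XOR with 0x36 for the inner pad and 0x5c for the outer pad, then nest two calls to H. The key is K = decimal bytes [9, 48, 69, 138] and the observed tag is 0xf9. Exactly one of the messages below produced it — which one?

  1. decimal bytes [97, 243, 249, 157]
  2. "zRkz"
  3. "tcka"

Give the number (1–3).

2

Key decimal bytes [9, 48, 69, 138] = 09 30 45 8a is 4 bytes ≤ B = 6; zero-pad to 6 bytes: K' = 09 30 45 8a 00 00.
K' ⊕ ipad = 3f 06 73 bc 36 36; K' ⊕ opad = 55 6c 19 d6 5c 5c.
m1: inner = H(3f 06 73 bc 36 36 61 f3 f9 9d) = ca; tag = H(55 6c 19 d6 5c 5c ca) = 32
m2: inner = H(3f 06 73 bc 36 36 7a 52 6b 7a) = 91; tag = H(55 6c 19 d6 5c 5c 91) = f9 ← matches
m3: inner = H(3f 06 73 bc 36 36 74 63 6b 61) = 83; tag = H(55 6c 19 d6 5c 5c 83) = eb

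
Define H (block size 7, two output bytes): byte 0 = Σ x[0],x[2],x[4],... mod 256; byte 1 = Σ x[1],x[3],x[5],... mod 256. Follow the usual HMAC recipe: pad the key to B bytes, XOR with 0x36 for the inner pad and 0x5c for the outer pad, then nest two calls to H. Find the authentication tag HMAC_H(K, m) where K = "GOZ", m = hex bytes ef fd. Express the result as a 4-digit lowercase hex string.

Key "GOZ" = 47 4f 5a is 3 bytes ≤ B = 7; zero-pad to 7 bytes: K' = 47 4f 5a 00 00 00 00.
K' ⊕ ipad = 71 79 6c 36 36 36 36.  K' ⊕ opad = 1b 13 06 5c 5c 5c 5c.
Inner input = (K'⊕ipad) ∥ m = 71 79 6c 36 36 36 36 ∥ ef fd.
Inner hash: even-index sum = 582 mod 256 = 70; odd-index sum = 468 mod 256 = 212 → 46 d4.
Outer input = (K'⊕opad) ∥ inner = 1b 13 06 5c 5c 5c 5c ∥ 46 d4.
Outer hash (tag): even-index sum = 429 mod 256 = 173; odd-index sum = 273 mod 256 = 17 → ad 11.

ad11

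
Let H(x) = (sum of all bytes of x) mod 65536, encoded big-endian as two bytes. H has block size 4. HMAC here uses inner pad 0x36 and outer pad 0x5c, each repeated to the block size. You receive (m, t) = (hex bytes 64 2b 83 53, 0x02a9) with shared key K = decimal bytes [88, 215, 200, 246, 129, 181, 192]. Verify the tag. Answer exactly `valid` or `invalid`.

Key decimal bytes [88, 215, 200, 246, 129, 181, 192] = 58 d7 c8 f6 81 b5 c0 is 7 bytes > B = 4, so hash it first: H(key) = 04 e3, then zero-pad to 4 bytes: K' = 04 e3 00 00.
K' ⊕ ipad = 32 d5 36 36; K' ⊕ opad = 58 bf 5c 5c.
Inner hash: sum = 50+213+54+54+100+43+131+83 = 728 → 02 d8.
Outer hash (recomputed tag): sum = 88+191+92+92+2+216 = 681 → 02 a9.
Recomputed tag = 02a9; claimed = 02a9 → match.

valid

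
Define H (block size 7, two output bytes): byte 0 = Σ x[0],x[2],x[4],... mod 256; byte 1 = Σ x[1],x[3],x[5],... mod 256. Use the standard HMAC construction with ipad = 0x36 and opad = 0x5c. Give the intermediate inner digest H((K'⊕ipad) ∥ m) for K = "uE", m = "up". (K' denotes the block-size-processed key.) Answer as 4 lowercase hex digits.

Key "uE" = 75 45 is 2 bytes ≤ B = 7; zero-pad to 7 bytes: K' = 75 45 00 00 00 00 00.
K' ⊕ ipad = 43 73 36 36 36 36 36.
Inner input = 43 73 36 36 36 36 36 ∥ 75 70.
Inner hash: even-index sum = 341 mod 256 = 85; odd-index sum = 340 mod 256 = 84 → 55 54.

5554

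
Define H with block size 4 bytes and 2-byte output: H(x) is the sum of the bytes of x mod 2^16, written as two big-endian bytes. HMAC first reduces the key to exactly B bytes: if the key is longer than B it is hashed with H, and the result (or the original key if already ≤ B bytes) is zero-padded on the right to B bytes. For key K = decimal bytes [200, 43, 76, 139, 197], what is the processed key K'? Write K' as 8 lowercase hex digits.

028f0000

|K| = 5 > B = 4, so first hash the key.
H(K): sum = 200+43+76+139+197 = 655 → 02 8f.
Zero-pad H(K) = 02 8f to 4 bytes: K' = 02 8f 00 00.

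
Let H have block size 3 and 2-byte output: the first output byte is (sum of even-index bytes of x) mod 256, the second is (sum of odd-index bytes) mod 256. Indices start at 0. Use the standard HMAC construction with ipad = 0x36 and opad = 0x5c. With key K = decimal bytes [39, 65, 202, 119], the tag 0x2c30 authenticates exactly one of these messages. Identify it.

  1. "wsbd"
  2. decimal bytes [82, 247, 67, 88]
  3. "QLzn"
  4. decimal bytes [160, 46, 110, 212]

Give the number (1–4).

2

Key decimal bytes [39, 65, 202, 119] = 27 41 ca 77 is 4 bytes > B = 3, so hash it first: H(key) = f1 b8, then zero-pad to 3 bytes: K' = f1 b8 00.
K' ⊕ ipad = c7 8e 36; K' ⊕ opad = ad e4 5c.
m1: inner = H(c7 8e 36 77 73 62 64) = d4 67; tag = H(ad e4 5c d4 67) = 70b8
m2: inner = H(c7 8e 36 52 f7 43 58) = 4c 23; tag = H(ad e4 5c 4c 23) = 2c30 ← matches
m3: inner = H(c7 8e 36 51 4c 7a 6e) = b7 59; tag = H(ad e4 5c b7 59) = 629b
m4: inner = H(c7 8e 36 a0 2e 6e d4) = ff 9c; tag = H(ad e4 5c ff 9c) = a5e3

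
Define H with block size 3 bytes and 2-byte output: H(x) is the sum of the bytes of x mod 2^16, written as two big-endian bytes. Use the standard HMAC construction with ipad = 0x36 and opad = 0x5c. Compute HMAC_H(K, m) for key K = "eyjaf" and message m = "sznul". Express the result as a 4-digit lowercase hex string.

01ee

Key "eyjaf" = 65 79 6a 61 66 is 5 bytes > B = 3, so hash it first: H(key) = 02 0f, then zero-pad to 3 bytes: K' = 02 0f 00.
K' ⊕ ipad = 34 39 36.  K' ⊕ opad = 5e 53 5c.
Inner input = (K'⊕ipad) ∥ m = 34 39 36 ∥ 73 7a 6e 75 6c.
Inner hash: sum = 52+57+54+115+122+110+117+108 = 735 → 02 df.
Outer input = (K'⊕opad) ∥ inner = 5e 53 5c ∥ 02 df.
Outer hash (tag): sum = 94+83+92+2+223 = 494 → 01 ee.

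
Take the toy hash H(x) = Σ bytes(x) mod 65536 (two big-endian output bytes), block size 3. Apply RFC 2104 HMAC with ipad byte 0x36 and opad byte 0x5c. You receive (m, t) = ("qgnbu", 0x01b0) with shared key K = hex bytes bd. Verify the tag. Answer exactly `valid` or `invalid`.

Key hex bytes bd is 1 byte ≤ B = 3; zero-pad to 3 bytes: K' = bd 00 00.
K' ⊕ ipad = 8b 36 36; K' ⊕ opad = e1 5c 5c.
Inner hash: sum = 139+54+54+113+103+110+98+117 = 788 → 03 14.
Outer hash (recomputed tag): sum = 225+92+92+3+20 = 432 → 01 b0.
Recomputed tag = 01b0; claimed = 01b0 → match.

valid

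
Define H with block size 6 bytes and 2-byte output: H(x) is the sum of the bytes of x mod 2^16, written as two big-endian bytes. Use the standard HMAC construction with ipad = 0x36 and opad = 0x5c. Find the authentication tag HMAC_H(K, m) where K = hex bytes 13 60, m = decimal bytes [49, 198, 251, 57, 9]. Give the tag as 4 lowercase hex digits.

Key hex bytes 13 60 is 2 bytes ≤ B = 6; zero-pad to 6 bytes: K' = 13 60 00 00 00 00.
K' ⊕ ipad = 25 56 36 36 36 36.  K' ⊕ opad = 4f 3c 5c 5c 5c 5c.
Inner input = (K'⊕ipad) ∥ m = 25 56 36 36 36 36 ∥ 31 c6 fb 39 09.
Inner hash: sum = 37+86+54+54+54+54+49+198+251+57+9 = 903 → 03 87.
Outer input = (K'⊕opad) ∥ inner = 4f 3c 5c 5c 5c 5c ∥ 03 87.
Outer hash (tag): sum = 79+60+92+92+92+92+3+135 = 645 → 02 85.

0285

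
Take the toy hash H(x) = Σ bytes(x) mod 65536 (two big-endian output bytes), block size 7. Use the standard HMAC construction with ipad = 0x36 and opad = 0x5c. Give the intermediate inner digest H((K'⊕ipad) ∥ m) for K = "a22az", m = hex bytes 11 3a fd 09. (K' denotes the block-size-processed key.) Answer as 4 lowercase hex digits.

02bf

Key "a22az" = 61 32 32 61 7a is 5 bytes ≤ B = 7; zero-pad to 7 bytes: K' = 61 32 32 61 7a 00 00.
K' ⊕ ipad = 57 04 04 57 4c 36 36.
Inner input = 57 04 04 57 4c 36 36 ∥ 11 3a fd 09.
Inner hash: sum = 87+4+4+87+76+54+54+17+58+253+9 = 703 → 02 bf.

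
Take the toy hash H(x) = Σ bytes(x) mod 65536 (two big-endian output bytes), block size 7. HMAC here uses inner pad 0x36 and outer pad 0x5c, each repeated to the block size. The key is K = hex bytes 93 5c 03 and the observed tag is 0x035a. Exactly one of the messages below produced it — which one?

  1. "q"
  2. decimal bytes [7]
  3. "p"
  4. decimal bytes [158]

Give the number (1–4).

4

Key hex bytes 93 5c 03 is 3 bytes ≤ B = 7; zero-pad to 7 bytes: K' = 93 5c 03 00 00 00 00.
K' ⊕ ipad = a5 6a 35 36 36 36 36; K' ⊕ opad = cf 00 5f 5c 5c 5c 5c.
m1: inner = H(a5 6a 35 36 36 36 36 71) = 02 8d; tag = H(cf 00 5f 5c 5c 5c 5c 02 8d) = 032d
m2: inner = H(a5 6a 35 36 36 36 36 07) = 02 23; tag = H(cf 00 5f 5c 5c 5c 5c 02 23) = 02c3
m3: inner = H(a5 6a 35 36 36 36 36 70) = 02 8c; tag = H(cf 00 5f 5c 5c 5c 5c 02 8c) = 032c
m4: inner = H(a5 6a 35 36 36 36 36 9e) = 02 ba; tag = H(cf 00 5f 5c 5c 5c 5c 02 ba) = 035a ← matches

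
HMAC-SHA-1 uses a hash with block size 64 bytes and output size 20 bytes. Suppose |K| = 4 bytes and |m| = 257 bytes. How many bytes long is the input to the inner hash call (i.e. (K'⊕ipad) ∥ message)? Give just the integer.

Key is 4 ≤ 64 bytes, zero-padded: |K'| = 64.
Inner input = (K'⊕ipad) ∥ m → 64 + 257 = 321 bytes.

321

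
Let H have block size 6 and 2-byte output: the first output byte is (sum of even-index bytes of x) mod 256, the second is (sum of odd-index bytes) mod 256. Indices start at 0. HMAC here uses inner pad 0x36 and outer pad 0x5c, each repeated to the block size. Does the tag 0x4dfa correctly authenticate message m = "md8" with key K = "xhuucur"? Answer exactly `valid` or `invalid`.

invalid

Key "xhuucur" = 78 68 75 75 63 75 72 is 7 bytes > B = 6, so hash it first: H(key) = c2 52, then zero-pad to 6 bytes: K' = c2 52 00 00 00 00.
K' ⊕ ipad = f4 64 36 36 36 36; K' ⊕ opad = 9e 0e 5c 5c 5c 5c.
Inner hash: even-index sum = 517 mod 256 = 5; odd-index sum = 308 mod 256 = 52 → 05 34.
Outer hash (recomputed tag): even-index sum = 347 mod 256 = 91; odd-index sum = 250 mod 256 = 250 → 5b fa.
Recomputed tag = 5bfa; claimed = 4dfa → mismatch.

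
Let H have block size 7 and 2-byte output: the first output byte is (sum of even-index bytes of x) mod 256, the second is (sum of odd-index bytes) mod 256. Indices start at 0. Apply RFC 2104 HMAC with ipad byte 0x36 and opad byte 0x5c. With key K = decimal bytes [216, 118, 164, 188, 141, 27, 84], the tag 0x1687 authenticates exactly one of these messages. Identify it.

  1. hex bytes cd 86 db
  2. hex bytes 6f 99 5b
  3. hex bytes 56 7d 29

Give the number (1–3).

Key decimal bytes [216, 118, 164, 188, 141, 27, 84] = d8 76 a4 bc 8d 1b 54 is exactly B = 7 bytes: K' = d8 76 a4 bc 8d 1b 54.
K' ⊕ ipad = ee 40 92 8a bb 2d 62; K' ⊕ opad = 84 2a f8 e0 d1 47 08.
m1: inner = H(ee 40 92 8a bb 2d 62 cd 86 db) = 23 9f; tag = H(84 2a f8 e0 d1 47 08 23 9f) = f474
m2: inner = H(ee 40 92 8a bb 2d 62 6f 99 5b) = 36 c1; tag = H(84 2a f8 e0 d1 47 08 36 c1) = 1687 ← matches
m3: inner = H(ee 40 92 8a bb 2d 62 56 7d 29) = 1a 76; tag = H(84 2a f8 e0 d1 47 08 1a 76) = cb6b

2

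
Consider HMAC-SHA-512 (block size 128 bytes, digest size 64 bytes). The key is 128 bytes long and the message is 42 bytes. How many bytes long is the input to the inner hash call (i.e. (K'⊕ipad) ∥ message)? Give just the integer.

170

Key is 128 ≤ 128 bytes, zero-padded: |K'| = 128.
Inner input = (K'⊕ipad) ∥ m → 128 + 42 = 170 bytes.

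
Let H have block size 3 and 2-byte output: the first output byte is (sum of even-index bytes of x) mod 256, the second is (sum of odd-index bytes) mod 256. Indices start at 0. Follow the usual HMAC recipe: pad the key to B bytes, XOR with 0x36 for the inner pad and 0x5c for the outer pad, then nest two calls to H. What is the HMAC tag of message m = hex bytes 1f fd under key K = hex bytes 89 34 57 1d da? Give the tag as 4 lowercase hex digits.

Key hex bytes 89 34 57 1d da is 5 bytes > B = 3, so hash it first: H(key) = ba 51, then zero-pad to 3 bytes: K' = ba 51 00.
K' ⊕ ipad = 8c 67 36.  K' ⊕ opad = e6 0d 5c.
Inner input = (K'⊕ipad) ∥ m = 8c 67 36 ∥ 1f fd.
Inner hash: even-index sum = 447 mod 256 = 191; odd-index sum = 134 mod 256 = 134 → bf 86.
Outer input = (K'⊕opad) ∥ inner = e6 0d 5c ∥ bf 86.
Outer hash (tag): even-index sum = 456 mod 256 = 200; odd-index sum = 204 mod 256 = 204 → c8 cc.

c8cc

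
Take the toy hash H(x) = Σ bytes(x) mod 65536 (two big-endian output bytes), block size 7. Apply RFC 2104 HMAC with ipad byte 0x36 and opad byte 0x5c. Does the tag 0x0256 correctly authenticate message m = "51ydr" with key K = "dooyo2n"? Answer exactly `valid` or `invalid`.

valid

Key "dooyo2n" = 64 6f 6f 79 6f 32 6e is exactly B = 7 bytes: K' = 64 6f 6f 79 6f 32 6e.
K' ⊕ ipad = 52 59 59 4f 59 04 58; K' ⊕ opad = 38 33 33 25 33 6e 32.
Inner hash: sum = 82+89+89+79+89+4+88+53+49+121+100+114 = 957 → 03 bd.
Outer hash (recomputed tag): sum = 56+51+51+37+51+110+50+3+189 = 598 → 02 56.
Recomputed tag = 0256; claimed = 0256 → match.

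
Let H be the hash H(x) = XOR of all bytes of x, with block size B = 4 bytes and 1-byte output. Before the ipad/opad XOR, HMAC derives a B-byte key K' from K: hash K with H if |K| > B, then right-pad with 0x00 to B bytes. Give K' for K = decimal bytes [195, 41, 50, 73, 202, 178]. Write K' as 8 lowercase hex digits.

e9000000

|K| = 6 > B = 4, so first hash the key.
H(K): XOR c3⊕29⊕32⊕49⊕ca⊕b2 = e9.
Zero-pad H(K) = e9 to 4 bytes: K' = e9 00 00 00.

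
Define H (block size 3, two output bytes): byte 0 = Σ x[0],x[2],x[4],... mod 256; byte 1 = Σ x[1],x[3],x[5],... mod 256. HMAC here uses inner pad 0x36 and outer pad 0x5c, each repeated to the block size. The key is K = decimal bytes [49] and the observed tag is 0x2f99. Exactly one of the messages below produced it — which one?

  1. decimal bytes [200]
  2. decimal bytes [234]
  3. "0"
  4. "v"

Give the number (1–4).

3

Key decimal bytes [49] = 31 is 1 byte ≤ B = 3; zero-pad to 3 bytes: K' = 31 00 00.
K' ⊕ ipad = 07 36 36; K' ⊕ opad = 6d 5c 5c.
m1: inner = H(07 36 36 c8) = 3d fe; tag = H(6d 5c 5c 3d fe) = c799
m2: inner = H(07 36 36 ea) = 3d 20; tag = H(6d 5c 5c 3d 20) = e999
m3: inner = H(07 36 36 30) = 3d 66; tag = H(6d 5c 5c 3d 66) = 2f99 ← matches
m4: inner = H(07 36 36 76) = 3d ac; tag = H(6d 5c 5c 3d ac) = 7599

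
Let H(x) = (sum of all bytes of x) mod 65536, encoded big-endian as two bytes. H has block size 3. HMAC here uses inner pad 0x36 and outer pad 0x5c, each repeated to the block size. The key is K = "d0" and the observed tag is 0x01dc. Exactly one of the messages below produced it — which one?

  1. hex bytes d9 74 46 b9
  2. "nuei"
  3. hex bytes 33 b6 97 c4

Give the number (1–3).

Key "d0" = 64 30 is 2 bytes ≤ B = 3; zero-pad to 3 bytes: K' = 64 30 00.
K' ⊕ ipad = 52 06 36; K' ⊕ opad = 38 6c 5c.
m1: inner = H(52 06 36 d9 74 46 b9) = 02 da; tag = H(38 6c 5c 02 da) = 01dc ← matches
m2: inner = H(52 06 36 6e 75 65 69) = 02 3f; tag = H(38 6c 5c 02 3f) = 0141
m3: inner = H(52 06 36 33 b6 97 c4) = 02 d2; tag = H(38 6c 5c 02 d2) = 01d4

1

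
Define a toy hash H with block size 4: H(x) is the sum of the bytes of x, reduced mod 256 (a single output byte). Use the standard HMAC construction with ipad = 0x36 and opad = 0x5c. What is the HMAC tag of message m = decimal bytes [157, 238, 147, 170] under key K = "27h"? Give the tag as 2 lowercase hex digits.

ca

Key "27h" = 32 37 68 is 3 bytes ≤ B = 4; zero-pad to 4 bytes: K' = 32 37 68 00.
K' ⊕ ipad = 04 01 5e 36.  K' ⊕ opad = 6e 6b 34 5c.
Inner input = (K'⊕ipad) ∥ m = 04 01 5e 36 ∥ 9d ee 93 aa.
Inner hash: sum = 4+1+94+54+157+238+147+170 = 865; mod 256 = 97 → 61.
Outer input = (K'⊕opad) ∥ inner = 6e 6b 34 5c ∥ 61.
Outer hash (tag): sum = 110+107+52+92+97 = 458; mod 256 = 202 → ca.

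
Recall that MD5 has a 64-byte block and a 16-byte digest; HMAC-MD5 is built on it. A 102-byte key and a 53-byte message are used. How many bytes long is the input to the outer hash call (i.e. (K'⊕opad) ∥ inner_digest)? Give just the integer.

80

Key is 102 > 64 bytes, so it is hashed to 16 bytes then zero-padded to 64: |K'| = 64.
Outer input = (K'⊕opad) ∥ H(inner) → 64 + 16 = 80 bytes.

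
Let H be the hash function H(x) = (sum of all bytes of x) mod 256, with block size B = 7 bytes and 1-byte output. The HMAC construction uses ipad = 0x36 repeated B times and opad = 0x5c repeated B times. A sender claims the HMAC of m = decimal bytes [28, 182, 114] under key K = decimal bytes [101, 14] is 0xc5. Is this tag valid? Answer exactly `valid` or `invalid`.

Key decimal bytes [101, 14] = 65 0e is 2 bytes ≤ B = 7; zero-pad to 7 bytes: K' = 65 0e 00 00 00 00 00.
K' ⊕ ipad = 53 38 36 36 36 36 36; K' ⊕ opad = 39 52 5c 5c 5c 5c 5c.
Inner hash: sum = 83+56+54+54+54+54+54+28+182+114 = 733; mod 256 = 221 → dd.
Outer hash (recomputed tag): sum = 57+82+92+92+92+92+92+221 = 820; mod 256 = 52 → 34.
Recomputed tag = 34; claimed = c5 → mismatch.

invalid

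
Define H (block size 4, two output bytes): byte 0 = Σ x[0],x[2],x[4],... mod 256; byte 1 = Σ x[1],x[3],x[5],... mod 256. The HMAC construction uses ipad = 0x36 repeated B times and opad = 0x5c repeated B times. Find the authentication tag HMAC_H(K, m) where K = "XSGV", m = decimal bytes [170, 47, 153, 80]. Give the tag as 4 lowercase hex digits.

Key "XSGV" = 58 53 47 56 is exactly B = 4 bytes: K' = 58 53 47 56.
K' ⊕ ipad = 6e 65 71 60.  K' ⊕ opad = 04 0f 1b 0a.
Inner input = (K'⊕ipad) ∥ m = 6e 65 71 60 ∥ aa 2f 99 50.
Inner hash: even-index sum = 546 mod 256 = 34; odd-index sum = 324 mod 256 = 68 → 22 44.
Outer input = (K'⊕opad) ∥ inner = 04 0f 1b 0a ∥ 22 44.
Outer hash (tag): even-index sum = 65 mod 256 = 65; odd-index sum = 93 mod 256 = 93 → 41 5d.

415d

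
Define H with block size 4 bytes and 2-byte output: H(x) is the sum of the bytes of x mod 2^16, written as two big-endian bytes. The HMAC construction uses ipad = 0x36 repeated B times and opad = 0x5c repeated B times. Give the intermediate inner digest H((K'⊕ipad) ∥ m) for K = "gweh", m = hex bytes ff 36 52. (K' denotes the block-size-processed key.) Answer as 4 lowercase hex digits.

Key "gweh" = 67 77 65 68 is exactly B = 4 bytes: K' = 67 77 65 68.
K' ⊕ ipad = 51 41 53 5e.
Inner input = 51 41 53 5e ∥ ff 36 52.
Inner hash: sum = 81+65+83+94+255+54+82 = 714 → 02 ca.

02ca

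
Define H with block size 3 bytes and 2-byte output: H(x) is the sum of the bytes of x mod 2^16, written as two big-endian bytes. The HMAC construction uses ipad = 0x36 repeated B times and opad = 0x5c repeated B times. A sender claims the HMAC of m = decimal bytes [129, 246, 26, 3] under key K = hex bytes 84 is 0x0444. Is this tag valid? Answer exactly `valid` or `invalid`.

invalid

Key hex bytes 84 is 1 byte ≤ B = 3; zero-pad to 3 bytes: K' = 84 00 00.
K' ⊕ ipad = b2 36 36; K' ⊕ opad = d8 5c 5c.
Inner hash: sum = 178+54+54+129+246+26+3 = 690 → 02 b2.
Outer hash (recomputed tag): sum = 216+92+92+2+178 = 580 → 02 44.
Recomputed tag = 0244; claimed = 0444 → mismatch.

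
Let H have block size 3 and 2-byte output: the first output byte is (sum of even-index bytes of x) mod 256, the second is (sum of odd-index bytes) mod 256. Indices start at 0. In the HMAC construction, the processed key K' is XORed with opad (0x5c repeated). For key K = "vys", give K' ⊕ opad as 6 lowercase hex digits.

2a252f

Key "vys" = 76 79 73 is exactly B = 3 bytes: K' = 76 79 73.
XOR each byte with 0x5c: 76⊕5c=2a, 79⊕5c=25, 73⊕5c=2f.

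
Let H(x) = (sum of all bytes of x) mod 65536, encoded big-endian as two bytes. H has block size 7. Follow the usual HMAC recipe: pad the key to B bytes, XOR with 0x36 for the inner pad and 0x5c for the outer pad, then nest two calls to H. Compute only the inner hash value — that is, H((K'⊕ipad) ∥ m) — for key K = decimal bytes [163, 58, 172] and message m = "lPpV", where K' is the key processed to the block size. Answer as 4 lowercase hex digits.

0395

Key decimal bytes [163, 58, 172] = a3 3a ac is 3 bytes ≤ B = 7; zero-pad to 7 bytes: K' = a3 3a ac 00 00 00 00.
K' ⊕ ipad = 95 0c 9a 36 36 36 36.
Inner input = 95 0c 9a 36 36 36 36 ∥ 6c 50 70 56.
Inner hash: sum = 149+12+154+54+54+54+54+108+80+112+86 = 917 → 03 95.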